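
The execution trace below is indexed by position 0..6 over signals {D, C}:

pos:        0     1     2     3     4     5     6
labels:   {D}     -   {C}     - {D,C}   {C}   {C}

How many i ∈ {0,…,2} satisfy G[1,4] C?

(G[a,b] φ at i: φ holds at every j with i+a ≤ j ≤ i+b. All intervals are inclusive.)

0

Evaluate at each i in [0,2]:
  i=0: ✗ (fails at j=1)
  i=1: ✗ (fails at j=3)
  i=2: ✗ (fails at j=3)
Positions where it holds: {} → 0.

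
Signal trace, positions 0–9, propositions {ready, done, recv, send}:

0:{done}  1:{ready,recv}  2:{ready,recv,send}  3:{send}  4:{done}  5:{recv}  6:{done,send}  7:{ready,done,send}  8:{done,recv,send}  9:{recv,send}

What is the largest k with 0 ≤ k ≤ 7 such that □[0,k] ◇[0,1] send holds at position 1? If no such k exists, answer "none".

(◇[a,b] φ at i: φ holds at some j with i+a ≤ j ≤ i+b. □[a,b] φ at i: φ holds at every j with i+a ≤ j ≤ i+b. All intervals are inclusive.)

2

◇[0,1] send must hold from j=1 onward; find where it first fails.
  j=1: holds
  j=2: holds
  j=3: holds
  j=4: fails
Holds on [1,3], so largest k = 2.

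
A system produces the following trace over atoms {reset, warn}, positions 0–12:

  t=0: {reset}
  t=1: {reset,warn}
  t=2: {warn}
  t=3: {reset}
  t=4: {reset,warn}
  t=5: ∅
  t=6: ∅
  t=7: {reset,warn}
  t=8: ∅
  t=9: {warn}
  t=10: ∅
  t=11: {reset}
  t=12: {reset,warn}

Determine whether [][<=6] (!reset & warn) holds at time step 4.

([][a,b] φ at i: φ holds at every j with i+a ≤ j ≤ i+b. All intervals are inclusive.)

Does not hold

Check (!reset & warn) at every j in [4,10]:
  j=4: false
  j=5: false
  j=6: false
  j=7: false
  j=8: false
  j=9: true
  j=10: false
Fails at j=4 → formula fails.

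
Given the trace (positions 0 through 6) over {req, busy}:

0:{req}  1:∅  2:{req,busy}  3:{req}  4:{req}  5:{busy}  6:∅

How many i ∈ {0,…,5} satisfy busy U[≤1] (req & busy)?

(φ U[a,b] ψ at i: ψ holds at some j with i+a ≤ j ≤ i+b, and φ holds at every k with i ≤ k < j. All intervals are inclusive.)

Evaluate at each i in [0,5]:
  i=0: ✗ (no rhs in [0,1])
  i=1: ✗ (lhs fails at k=1 before rhs at j=2)
  i=2: ✓ (rhs at j=2)
  i=3: ✗ (no rhs in [3,4])
  i=4: ✗ (no rhs in [4,5])
  i=5: ✗ (no rhs in [5,6])
Positions where it holds: {2} → 1.

1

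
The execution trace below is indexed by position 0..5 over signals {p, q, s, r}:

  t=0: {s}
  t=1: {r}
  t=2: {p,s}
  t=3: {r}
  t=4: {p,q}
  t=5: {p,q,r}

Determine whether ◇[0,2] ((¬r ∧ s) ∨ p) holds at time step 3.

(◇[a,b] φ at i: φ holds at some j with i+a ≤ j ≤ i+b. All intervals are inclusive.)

Holds

Check ((¬r ∧ s) ∨ p) at each j in [3,5]:
  j=3: false
  j=4: true
  j=5: true
Found at j=4 → formula holds.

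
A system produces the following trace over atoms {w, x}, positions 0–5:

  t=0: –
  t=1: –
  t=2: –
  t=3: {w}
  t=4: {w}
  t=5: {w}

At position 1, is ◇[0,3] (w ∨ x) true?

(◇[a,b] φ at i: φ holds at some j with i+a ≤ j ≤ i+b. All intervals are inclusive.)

True

Check (w ∨ x) at each j in [1,4]:
  j=1: false
  j=2: false
  j=3: true
  j=4: true
Found at j=3 → formula holds.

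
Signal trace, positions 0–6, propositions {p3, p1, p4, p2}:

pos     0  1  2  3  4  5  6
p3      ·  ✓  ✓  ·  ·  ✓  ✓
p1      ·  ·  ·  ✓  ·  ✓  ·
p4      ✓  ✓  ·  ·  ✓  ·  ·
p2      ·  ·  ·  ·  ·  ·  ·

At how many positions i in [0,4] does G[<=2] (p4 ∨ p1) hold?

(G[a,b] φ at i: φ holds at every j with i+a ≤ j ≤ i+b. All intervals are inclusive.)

Evaluate at each i in [0,4]:
  i=0: ✗ (fails at j=2)
  i=1: ✗ (fails at j=2)
  i=2: ✗ (fails at j=2)
  i=3: ✓ (all of [3,5])
  i=4: ✗ (fails at j=6)
Positions where it holds: {3} → 1.

1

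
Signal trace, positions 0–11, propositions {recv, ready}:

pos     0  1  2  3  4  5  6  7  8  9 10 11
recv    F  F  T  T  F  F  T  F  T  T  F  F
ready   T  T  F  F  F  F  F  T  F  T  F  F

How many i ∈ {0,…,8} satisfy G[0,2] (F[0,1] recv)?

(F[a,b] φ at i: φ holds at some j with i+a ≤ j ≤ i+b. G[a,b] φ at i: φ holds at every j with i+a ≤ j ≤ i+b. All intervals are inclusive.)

4

Evaluate at each i in [0,8]:
  i=0: ✗ (fails at j=0)
  i=1: ✓ (all of [1,3])
  i=2: ✗ (fails at j=4)
  i=3: ✗ (fails at j=4)
  i=4: ✗ (fails at j=4)
  i=5: ✓ (all of [5,7])
  i=6: ✓ (all of [6,8])
  i=7: ✓ (all of [7,9])
  i=8: ✗ (fails at j=10)
Positions where it holds: {1, 5, 6, 7} → 4.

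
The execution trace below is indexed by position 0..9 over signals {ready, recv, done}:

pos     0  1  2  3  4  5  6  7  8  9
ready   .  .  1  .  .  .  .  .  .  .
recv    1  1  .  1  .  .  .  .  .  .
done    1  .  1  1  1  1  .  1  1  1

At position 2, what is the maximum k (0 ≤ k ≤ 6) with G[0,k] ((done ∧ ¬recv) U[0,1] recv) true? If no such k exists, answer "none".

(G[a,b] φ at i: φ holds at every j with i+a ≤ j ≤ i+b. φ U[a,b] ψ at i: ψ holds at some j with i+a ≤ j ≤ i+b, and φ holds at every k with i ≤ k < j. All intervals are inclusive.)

((done ∧ ¬recv) U[0,1] recv) must hold from j=2 onward; find where it first fails.
  j=2: holds
  j=3: holds
  j=4: fails
Holds on [2,3], so largest k = 1.

1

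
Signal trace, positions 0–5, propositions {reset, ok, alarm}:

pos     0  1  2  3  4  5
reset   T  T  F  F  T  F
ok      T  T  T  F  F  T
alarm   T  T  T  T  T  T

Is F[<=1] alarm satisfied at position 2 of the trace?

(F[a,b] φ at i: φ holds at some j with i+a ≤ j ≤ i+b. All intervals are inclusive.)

True

Check alarm at each j in [2,3]:
  j=2: true
  j=3: true
Found at j=2 → formula holds.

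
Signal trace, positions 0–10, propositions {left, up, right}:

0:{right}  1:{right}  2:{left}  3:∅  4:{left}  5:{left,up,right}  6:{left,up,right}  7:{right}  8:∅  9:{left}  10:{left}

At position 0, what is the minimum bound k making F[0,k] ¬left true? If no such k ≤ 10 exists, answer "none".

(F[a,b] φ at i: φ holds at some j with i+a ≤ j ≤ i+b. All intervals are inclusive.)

0

Scan j = 0,1,… for ¬left:
  j=0: holds
First hit at j=0, so smallest k = 0-0 = 0.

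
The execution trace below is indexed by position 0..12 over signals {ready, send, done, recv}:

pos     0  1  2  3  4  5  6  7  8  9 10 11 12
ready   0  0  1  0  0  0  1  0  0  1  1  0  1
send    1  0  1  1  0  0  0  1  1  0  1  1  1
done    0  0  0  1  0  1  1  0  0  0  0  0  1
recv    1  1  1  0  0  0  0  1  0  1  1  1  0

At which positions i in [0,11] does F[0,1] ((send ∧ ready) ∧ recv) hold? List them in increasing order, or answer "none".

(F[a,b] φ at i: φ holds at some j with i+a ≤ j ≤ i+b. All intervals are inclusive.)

Evaluate at each i in [0,11]:
  i=0: ✗ (none in [0,1])
  i=1: ✓ (witness j=2)
  i=2: ✓ (witness j=2)
  i=3: ✗ (none in [3,4])
  i=4: ✗ (none in [4,5])
  i=5: ✗ (none in [5,6])
  i=6: ✗ (none in [6,7])
  i=7: ✗ (none in [7,8])
  i=8: ✗ (none in [8,9])
  i=9: ✓ (witness j=10)
  i=10: ✓ (witness j=10)
  i=11: ✗ (none in [11,12])

1, 2, 9, 10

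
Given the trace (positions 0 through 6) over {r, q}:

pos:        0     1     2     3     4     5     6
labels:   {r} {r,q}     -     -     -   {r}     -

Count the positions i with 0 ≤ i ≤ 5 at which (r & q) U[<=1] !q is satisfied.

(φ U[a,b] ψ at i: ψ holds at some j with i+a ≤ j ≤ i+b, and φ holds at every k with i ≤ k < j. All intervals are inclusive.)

Evaluate at each i in [0,5]:
  i=0: ✓ (rhs at j=0)
  i=1: ✓ (rhs at j=2; lhs holds on [1,1])
  i=2: ✓ (rhs at j=2)
  i=3: ✓ (rhs at j=3)
  i=4: ✓ (rhs at j=4)
  i=5: ✓ (rhs at j=5)
Positions where it holds: {0, 1, 2, 3, 4, 5} → 6.

6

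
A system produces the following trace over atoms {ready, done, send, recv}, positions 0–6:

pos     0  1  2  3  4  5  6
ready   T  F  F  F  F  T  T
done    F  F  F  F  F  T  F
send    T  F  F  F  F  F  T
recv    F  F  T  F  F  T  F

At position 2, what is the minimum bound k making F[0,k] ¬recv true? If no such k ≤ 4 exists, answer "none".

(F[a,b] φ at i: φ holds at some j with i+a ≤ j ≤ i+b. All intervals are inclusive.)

Scan j = 2,3,… for ¬recv:
  j=2: fails
  j=3: holds
First hit at j=3, so smallest k = 3-2 = 1.

1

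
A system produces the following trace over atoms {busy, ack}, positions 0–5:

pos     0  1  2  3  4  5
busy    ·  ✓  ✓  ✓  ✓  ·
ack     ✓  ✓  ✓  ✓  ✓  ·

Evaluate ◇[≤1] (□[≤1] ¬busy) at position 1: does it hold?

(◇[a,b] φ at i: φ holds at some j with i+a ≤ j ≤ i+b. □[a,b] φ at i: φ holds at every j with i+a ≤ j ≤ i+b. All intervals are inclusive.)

Check □[≤1] ¬busy at each j in [1,2]:
  j=1: fails at 1
  j=2: fails at 2
No position in the window satisfies it → formula fails.

Does not hold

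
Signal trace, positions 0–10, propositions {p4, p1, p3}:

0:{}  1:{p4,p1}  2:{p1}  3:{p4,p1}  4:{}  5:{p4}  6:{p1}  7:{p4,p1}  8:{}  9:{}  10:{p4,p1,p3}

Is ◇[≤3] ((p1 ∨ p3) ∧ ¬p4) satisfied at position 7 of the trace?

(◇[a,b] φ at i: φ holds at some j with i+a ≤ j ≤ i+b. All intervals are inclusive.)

Check ((p1 ∨ p3) ∧ ¬p4) at each j in [7,10]:
  j=7: false
  j=8: false
  j=9: false
  j=10: false
No position in the window satisfies it → formula fails.

False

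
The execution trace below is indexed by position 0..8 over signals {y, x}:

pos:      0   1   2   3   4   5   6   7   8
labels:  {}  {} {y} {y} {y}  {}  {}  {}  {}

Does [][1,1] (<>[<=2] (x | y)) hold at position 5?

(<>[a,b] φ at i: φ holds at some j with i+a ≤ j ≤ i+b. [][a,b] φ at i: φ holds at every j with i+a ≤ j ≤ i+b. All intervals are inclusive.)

No

Check <>[<=2] (x | y) at every j in [6,6]:
  j=6: fails (none in [6,8])
Fails at j=6 → formula fails.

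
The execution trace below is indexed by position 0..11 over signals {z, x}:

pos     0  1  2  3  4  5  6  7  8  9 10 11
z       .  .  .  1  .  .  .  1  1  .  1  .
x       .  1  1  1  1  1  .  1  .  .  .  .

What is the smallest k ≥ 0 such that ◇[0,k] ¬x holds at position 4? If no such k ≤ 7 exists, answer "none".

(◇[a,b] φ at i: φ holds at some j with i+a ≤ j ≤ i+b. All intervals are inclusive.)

Scan j = 4,5,… for ¬x:
  j=4: fails
  j=5: fails
  j=6: holds
First hit at j=6, so smallest k = 6-4 = 2.

2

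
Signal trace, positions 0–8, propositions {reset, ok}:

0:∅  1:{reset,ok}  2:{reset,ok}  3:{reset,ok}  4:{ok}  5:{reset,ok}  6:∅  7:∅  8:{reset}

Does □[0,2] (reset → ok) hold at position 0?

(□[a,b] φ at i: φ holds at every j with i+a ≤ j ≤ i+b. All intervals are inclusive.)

Check (reset → ok) at every j in [0,2]:
  j=0: antecedent false → ✓
  j=1: antecedent true; consequent true → ✓
  j=2: antecedent true; consequent true → ✓
All positions satisfy it → formula holds.

True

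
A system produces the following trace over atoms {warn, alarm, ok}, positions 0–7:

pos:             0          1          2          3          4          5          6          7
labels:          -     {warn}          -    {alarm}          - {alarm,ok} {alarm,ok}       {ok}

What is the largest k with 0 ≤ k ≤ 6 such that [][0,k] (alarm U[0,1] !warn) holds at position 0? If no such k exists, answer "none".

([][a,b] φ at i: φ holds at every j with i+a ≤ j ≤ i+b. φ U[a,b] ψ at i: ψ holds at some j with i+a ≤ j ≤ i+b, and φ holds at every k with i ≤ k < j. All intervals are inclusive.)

0

(alarm U[0,1] !warn) must hold from j=0 onward; find where it first fails.
  j=0: holds
  j=1: fails
Holds on [0,0], so largest k = 0.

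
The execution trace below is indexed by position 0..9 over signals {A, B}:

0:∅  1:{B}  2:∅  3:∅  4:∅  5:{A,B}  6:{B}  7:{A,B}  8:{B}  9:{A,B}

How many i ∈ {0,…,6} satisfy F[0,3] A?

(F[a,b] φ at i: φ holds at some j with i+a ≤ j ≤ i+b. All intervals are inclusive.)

5

Evaluate at each i in [0,6]:
  i=0: ✗ (none in [0,3])
  i=1: ✗ (none in [1,4])
  i=2: ✓ (witness j=5)
  i=3: ✓ (witness j=5)
  i=4: ✓ (witness j=5)
  i=5: ✓ (witness j=5)
  i=6: ✓ (witness j=7)
Positions where it holds: {2, 3, 4, 5, 6} → 5.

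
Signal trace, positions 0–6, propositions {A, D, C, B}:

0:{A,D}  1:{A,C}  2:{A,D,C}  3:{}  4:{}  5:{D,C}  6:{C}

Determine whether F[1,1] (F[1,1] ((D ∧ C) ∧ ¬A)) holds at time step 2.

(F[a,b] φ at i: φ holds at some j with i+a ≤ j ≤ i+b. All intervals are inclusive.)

No

Check F[1,1] ((D ∧ C) ∧ ¬A) at each j in [3,3]:
  j=3: fails (none in [4,4])
No position in the window satisfies it → formula fails.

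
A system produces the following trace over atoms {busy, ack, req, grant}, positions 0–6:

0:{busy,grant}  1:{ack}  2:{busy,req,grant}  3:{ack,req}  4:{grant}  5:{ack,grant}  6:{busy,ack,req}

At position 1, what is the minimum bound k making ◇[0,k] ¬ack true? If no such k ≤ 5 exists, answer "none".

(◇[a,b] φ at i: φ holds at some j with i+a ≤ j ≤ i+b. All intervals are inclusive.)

1

Scan j = 1,2,… for ¬ack:
  j=1: fails
  j=2: holds
First hit at j=2, so smallest k = 2-1 = 1.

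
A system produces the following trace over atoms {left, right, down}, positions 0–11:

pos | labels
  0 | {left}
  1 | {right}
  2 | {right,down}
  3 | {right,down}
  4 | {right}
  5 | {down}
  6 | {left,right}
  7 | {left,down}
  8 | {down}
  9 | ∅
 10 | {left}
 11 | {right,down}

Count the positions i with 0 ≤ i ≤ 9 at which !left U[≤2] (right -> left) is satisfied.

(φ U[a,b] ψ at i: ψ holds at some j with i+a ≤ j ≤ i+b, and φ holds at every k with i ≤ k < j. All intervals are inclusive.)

Evaluate at each i in [0,9]:
  i=0: ✓ (rhs at j=0)
  i=1: ✗ (no rhs in [1,3])
  i=2: ✗ (no rhs in [2,4])
  i=3: ✓ (rhs at j=5; lhs holds on [3,4])
  i=4: ✓ (rhs at j=5; lhs holds on [4,4])
  i=5: ✓ (rhs at j=5)
  i=6: ✓ (rhs at j=6)
  i=7: ✓ (rhs at j=7)
  i=8: ✓ (rhs at j=8)
  i=9: ✓ (rhs at j=9)
Positions where it holds: {0, 3, 4, 5, 6, 7, 8, 9} → 8.

8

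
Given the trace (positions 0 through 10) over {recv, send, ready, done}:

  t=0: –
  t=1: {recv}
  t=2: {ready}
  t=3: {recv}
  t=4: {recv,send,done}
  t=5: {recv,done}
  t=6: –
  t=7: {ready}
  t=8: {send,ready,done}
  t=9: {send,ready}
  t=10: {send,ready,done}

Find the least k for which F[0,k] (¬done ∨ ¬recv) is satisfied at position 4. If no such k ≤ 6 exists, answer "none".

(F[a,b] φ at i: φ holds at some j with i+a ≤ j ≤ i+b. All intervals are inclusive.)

2

Scan j = 4,5,… for (¬done ∨ ¬recv):
  j=4: fails
  j=5: fails
  j=6: holds
First hit at j=6, so smallest k = 6-4 = 2.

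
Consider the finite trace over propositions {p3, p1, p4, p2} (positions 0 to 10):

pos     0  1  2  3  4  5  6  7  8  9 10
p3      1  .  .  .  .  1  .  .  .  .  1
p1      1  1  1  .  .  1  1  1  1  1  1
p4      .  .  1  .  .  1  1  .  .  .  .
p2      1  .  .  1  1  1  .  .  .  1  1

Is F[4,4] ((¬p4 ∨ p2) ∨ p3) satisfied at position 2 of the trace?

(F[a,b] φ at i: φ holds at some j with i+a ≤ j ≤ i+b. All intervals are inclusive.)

Check ((¬p4 ∨ p2) ∨ p3) at each j in [6,6]:
  j=6: false
No position in the window satisfies it → formula fails.

Does not hold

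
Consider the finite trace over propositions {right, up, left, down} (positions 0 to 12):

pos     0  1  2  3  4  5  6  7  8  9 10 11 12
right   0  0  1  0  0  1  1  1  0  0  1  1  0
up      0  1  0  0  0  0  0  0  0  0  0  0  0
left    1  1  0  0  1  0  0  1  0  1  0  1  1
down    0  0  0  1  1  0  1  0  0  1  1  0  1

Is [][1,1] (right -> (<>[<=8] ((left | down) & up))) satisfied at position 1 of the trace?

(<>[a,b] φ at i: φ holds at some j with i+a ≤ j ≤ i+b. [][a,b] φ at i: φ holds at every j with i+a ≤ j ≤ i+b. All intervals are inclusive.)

Does not hold

Check (right -> (<>[<=8] ((left | down) & up))) at every j in [2,2]:
  j=2: antecedent true; consequent fails (none in [2,10]) → ✗
Fails at j=2 → formula fails.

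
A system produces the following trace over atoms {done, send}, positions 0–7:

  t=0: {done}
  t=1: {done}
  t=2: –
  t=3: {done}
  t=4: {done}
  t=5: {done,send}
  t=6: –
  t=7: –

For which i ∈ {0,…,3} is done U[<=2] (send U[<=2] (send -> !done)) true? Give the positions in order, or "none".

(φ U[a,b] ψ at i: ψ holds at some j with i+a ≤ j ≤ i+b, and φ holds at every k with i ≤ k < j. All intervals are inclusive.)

0, 1, 2, 3

Evaluate at each i in [0,3]:
  i=0: ✓ (rhs at j=0)
  i=1: ✓ (rhs at j=1)
  i=2: ✓ (rhs at j=2)
  i=3: ✓ (rhs at j=3)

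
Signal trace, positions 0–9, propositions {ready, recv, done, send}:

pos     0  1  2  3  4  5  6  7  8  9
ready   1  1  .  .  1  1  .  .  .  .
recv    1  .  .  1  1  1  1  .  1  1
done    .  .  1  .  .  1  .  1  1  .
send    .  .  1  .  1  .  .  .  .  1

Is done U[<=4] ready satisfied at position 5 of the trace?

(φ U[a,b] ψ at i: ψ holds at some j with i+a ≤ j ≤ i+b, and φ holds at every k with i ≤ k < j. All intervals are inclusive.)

Need some j in [5,9] with ready, and done at every k in [5,j-1].
  j=5: ready holds; no prefix to check → satisfied.

True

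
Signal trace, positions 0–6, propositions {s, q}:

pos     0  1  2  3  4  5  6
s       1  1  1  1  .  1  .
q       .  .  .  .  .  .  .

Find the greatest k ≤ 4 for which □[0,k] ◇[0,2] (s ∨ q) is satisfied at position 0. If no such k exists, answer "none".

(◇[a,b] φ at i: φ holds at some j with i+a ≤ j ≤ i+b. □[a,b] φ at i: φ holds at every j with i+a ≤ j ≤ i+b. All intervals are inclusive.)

◇[0,2] (s ∨ q) must hold from j=0 onward; find where it first fails.
  j=0: holds
  j=1: holds
  j=2: holds
  j=3: holds
  j=4: holds
Holds through j=4; largest k = 4.

4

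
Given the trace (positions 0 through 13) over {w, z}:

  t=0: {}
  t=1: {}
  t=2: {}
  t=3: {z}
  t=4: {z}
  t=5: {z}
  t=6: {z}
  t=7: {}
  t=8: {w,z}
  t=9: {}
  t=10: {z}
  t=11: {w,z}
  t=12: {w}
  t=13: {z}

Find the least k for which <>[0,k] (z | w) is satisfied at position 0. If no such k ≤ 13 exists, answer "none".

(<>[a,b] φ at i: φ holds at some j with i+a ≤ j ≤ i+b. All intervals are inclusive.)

Scan j = 0,1,… for (z | w):
  j=0: fails
  j=1: fails
  j=2: fails
  j=3: holds
First hit at j=3, so smallest k = 3-0 = 3.

3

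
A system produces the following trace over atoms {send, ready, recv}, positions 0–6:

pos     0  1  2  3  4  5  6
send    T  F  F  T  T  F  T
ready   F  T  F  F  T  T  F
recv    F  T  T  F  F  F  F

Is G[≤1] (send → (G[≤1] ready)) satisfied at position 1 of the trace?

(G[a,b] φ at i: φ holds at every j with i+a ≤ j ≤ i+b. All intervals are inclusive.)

Check (send → (G[≤1] ready)) at every j in [1,2]:
  j=1: antecedent false → ✓
  j=2: antecedent false → ✓
All positions satisfy it → formula holds.

Yes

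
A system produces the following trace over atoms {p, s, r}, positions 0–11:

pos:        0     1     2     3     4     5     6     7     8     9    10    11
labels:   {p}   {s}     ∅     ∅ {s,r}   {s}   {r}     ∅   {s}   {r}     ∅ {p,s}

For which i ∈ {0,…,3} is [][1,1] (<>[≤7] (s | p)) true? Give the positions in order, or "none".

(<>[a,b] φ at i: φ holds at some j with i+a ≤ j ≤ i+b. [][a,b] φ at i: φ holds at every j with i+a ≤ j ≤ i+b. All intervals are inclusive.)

0, 1, 2, 3

Evaluate at each i in [0,3]:
  i=0: ✓ (all of [1,1])
  i=1: ✓ (all of [2,2])
  i=2: ✓ (all of [3,3])
  i=3: ✓ (all of [4,4])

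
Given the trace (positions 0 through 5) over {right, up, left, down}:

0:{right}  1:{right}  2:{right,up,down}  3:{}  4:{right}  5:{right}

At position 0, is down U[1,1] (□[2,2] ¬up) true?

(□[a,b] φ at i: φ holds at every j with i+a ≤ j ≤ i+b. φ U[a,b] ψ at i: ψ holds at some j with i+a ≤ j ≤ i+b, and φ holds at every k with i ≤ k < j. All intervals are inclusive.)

No

Need some j in [1,1] with □[2,2] ¬up, and down at every k in [0,j-1].
  j=1: □[2,2] ¬up holds, but down fails at k=0 → not this j.
No j in the window works → until fails.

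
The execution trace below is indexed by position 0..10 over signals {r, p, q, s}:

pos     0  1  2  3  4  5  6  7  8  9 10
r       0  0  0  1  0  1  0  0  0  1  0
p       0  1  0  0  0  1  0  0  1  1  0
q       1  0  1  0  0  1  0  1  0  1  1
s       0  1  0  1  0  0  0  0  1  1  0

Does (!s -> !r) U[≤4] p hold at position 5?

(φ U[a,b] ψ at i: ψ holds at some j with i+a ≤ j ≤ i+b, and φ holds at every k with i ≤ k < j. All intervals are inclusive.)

Need some j in [5,9] with p, and (!s -> !r) at every k in [5,j-1].
  j=5: p holds; no prefix to check → satisfied.

True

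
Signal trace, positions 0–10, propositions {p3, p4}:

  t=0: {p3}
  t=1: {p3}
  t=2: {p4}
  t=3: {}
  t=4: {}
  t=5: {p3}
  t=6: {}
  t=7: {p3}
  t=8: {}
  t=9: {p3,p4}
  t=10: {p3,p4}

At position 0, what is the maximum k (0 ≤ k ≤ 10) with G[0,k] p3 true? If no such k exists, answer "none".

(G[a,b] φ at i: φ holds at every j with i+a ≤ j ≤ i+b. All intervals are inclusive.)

p3 must hold from j=0 onward; find where it first fails.
  j=0: holds
  j=1: holds
  j=2: fails
Holds on [0,1], so largest k = 1.

1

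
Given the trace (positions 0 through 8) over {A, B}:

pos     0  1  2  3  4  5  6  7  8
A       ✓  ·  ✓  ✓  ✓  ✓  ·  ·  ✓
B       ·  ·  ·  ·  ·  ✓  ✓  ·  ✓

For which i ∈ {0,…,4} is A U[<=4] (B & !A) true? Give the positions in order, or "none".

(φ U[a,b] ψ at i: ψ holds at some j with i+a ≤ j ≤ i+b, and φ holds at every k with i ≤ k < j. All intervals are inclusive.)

Evaluate at each i in [0,4]:
  i=0: ✗ (no rhs in [0,4])
  i=1: ✗ (no rhs in [1,5])
  i=2: ✓ (rhs at j=6; lhs holds on [2,5])
  i=3: ✓ (rhs at j=6; lhs holds on [3,5])
  i=4: ✓ (rhs at j=6; lhs holds on [4,5])

2, 3, 4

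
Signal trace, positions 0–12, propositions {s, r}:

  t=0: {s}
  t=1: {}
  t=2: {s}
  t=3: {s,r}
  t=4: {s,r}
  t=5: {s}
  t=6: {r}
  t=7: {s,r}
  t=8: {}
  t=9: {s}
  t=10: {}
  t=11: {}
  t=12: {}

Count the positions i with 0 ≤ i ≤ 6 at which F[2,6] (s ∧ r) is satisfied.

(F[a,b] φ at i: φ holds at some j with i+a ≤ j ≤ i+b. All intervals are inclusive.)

Evaluate at each i in [0,6]:
  i=0: ✓ (witness j=3)
  i=1: ✓ (witness j=3)
  i=2: ✓ (witness j=4)
  i=3: ✓ (witness j=7)
  i=4: ✓ (witness j=7)
  i=5: ✓ (witness j=7)
  i=6: ✗ (none in [8,12])
Positions where it holds: {0, 1, 2, 3, 4, 5} → 6.

6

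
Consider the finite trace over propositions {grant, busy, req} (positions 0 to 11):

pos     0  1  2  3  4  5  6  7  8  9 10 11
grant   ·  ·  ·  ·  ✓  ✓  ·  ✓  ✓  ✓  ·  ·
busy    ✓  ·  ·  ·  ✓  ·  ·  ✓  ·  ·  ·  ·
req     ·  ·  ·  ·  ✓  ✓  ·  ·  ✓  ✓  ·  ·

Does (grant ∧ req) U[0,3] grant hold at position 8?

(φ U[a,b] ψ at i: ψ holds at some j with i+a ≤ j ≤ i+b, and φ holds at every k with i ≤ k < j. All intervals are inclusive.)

Yes

Need some j in [8,11] with grant, and (grant ∧ req) at every k in [8,j-1].
  j=8: grant holds; no prefix to check → satisfied.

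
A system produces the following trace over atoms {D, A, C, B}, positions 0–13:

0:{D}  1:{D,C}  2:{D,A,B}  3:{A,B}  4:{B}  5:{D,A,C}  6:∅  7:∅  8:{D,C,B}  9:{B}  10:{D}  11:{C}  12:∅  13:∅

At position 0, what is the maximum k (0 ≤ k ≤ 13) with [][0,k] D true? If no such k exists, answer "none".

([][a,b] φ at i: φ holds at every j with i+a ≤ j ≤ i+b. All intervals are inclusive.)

D must hold from j=0 onward; find where it first fails.
  j=0: holds
  j=1: holds
  j=2: holds
  j=3: fails
Holds on [0,2], so largest k = 2.

2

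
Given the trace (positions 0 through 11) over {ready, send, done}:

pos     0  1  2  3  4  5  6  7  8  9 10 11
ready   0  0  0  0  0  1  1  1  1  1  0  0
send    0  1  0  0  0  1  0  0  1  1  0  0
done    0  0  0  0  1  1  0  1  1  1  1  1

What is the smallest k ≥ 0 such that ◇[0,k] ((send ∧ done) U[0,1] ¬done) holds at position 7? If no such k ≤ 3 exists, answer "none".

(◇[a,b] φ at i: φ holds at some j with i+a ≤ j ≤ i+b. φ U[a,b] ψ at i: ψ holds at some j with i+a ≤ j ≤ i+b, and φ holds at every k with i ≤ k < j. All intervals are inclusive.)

Scan j = 7,8,… for ((send ∧ done) U[0,1] ¬done):
  j=7: fails
  j=8: fails
  j=9: fails
  j=10: fails
No j in [7,10] satisfies it → none.

none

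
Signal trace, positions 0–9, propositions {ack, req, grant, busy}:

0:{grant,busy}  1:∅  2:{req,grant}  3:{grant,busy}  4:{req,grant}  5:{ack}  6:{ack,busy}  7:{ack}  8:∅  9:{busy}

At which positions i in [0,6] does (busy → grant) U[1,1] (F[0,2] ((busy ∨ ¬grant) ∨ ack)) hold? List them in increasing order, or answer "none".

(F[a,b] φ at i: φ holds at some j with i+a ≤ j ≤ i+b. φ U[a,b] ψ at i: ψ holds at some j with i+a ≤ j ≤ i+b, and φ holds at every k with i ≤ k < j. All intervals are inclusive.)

0, 1, 2, 3, 4, 5

Evaluate at each i in [0,6]:
  i=0: ✓ (rhs at j=1; lhs holds on [0,0])
  i=1: ✓ (rhs at j=2; lhs holds on [1,1])
  i=2: ✓ (rhs at j=3; lhs holds on [2,2])
  i=3: ✓ (rhs at j=4; lhs holds on [3,3])
  i=4: ✓ (rhs at j=5; lhs holds on [4,4])
  i=5: ✓ (rhs at j=6; lhs holds on [5,5])
  i=6: ✗ (lhs fails at k=6 before rhs at j=7)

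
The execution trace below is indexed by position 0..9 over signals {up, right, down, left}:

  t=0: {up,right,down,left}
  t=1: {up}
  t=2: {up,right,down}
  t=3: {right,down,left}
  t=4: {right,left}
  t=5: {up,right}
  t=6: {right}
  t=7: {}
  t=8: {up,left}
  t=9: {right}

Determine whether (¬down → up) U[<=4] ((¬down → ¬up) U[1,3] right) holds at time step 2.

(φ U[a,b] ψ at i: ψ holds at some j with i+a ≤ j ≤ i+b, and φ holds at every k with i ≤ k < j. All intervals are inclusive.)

Need some j in [2,6] with ((¬down → ¬up) U[1,3] right), and (¬down → up) at every k in [2,j-1].
  j=2: ((¬down → ¬up) U[1,3] right) holds; no prefix to check → satisfied.

Yes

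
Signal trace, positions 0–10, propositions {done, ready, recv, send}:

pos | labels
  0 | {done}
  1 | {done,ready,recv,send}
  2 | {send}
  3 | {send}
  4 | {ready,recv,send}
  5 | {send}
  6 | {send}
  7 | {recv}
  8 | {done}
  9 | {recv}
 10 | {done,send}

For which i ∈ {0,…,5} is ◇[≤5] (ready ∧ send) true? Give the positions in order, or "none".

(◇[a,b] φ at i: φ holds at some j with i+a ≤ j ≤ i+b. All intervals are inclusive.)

Evaluate at each i in [0,5]:
  i=0: ✓ (witness j=1)
  i=1: ✓ (witness j=1)
  i=2: ✓ (witness j=4)
  i=3: ✓ (witness j=4)
  i=4: ✓ (witness j=4)
  i=5: ✗ (none in [5,10])

0, 1, 2, 3, 4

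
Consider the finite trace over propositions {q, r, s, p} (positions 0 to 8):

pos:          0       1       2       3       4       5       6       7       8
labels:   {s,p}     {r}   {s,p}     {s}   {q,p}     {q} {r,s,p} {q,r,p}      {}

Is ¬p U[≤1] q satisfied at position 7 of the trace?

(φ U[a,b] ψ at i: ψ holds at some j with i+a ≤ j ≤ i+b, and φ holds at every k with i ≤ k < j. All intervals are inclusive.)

Yes

Need some j in [7,8] with q, and ¬p at every k in [7,j-1].
  j=7: q holds; no prefix to check → satisfied.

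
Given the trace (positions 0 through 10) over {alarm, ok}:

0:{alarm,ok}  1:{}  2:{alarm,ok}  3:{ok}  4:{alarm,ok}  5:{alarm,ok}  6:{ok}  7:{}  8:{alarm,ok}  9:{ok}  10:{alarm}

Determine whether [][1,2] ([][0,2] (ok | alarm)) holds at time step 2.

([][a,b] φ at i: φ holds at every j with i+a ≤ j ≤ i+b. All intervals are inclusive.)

Check [][0,2] (ok | alarm) at every j in [3,4]:
  j=3: holds on [3,5]
  j=4: holds on [4,6]
All positions satisfy it → formula holds.

Holds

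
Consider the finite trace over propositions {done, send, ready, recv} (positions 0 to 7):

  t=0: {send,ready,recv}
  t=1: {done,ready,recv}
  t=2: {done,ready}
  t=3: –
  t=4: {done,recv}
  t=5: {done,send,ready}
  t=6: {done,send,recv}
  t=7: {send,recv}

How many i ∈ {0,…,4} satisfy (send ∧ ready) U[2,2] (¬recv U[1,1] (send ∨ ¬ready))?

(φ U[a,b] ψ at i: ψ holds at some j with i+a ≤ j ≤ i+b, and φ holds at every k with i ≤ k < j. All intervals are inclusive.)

Evaluate at each i in [0,4]:
  i=0: ✗ (lhs fails at k=1 before rhs at j=2)
  i=1: ✗ (lhs fails at k=1 before rhs at j=3)
  i=2: ✗ (no rhs in [4,4])
  i=3: ✗ (lhs fails at k=3 before rhs at j=5)
  i=4: ✗ (no rhs in [6,6])
Positions where it holds: {} → 0.

0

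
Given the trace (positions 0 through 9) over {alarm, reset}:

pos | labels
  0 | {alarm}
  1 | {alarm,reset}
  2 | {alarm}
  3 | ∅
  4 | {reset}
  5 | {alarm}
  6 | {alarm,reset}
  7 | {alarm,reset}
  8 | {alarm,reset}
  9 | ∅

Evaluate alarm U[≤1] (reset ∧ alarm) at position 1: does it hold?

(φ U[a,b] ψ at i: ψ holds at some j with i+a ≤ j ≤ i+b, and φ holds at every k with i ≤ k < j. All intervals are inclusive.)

Need some j in [1,2] with (reset ∧ alarm), and alarm at every k in [1,j-1].
  j=1: (reset ∧ alarm) holds; no prefix to check → satisfied.

Yes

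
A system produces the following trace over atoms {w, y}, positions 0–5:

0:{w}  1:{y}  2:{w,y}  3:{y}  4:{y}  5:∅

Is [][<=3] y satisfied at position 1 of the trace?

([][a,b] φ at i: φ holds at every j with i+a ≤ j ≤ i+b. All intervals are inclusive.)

True

Check y at every j in [1,4]:
  j=1: true
  j=2: true
  j=3: true
  j=4: true
All positions satisfy it → formula holds.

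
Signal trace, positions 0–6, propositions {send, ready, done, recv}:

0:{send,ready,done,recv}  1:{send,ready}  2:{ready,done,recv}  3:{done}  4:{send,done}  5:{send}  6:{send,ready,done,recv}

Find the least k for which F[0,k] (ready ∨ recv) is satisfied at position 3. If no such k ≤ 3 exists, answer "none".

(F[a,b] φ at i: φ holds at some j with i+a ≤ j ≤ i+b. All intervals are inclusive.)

3

Scan j = 3,4,… for (ready ∨ recv):
  j=3: fails
  j=4: fails
  j=5: fails
  j=6: holds
First hit at j=6, so smallest k = 6-3 = 3.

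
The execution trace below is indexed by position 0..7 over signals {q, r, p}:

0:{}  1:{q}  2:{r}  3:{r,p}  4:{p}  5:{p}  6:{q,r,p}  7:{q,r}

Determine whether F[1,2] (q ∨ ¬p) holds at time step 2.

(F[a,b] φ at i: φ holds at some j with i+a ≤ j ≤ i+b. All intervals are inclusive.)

Check (q ∨ ¬p) at each j in [3,4]:
  j=3: false
  j=4: false
No position in the window satisfies it → formula fails.

False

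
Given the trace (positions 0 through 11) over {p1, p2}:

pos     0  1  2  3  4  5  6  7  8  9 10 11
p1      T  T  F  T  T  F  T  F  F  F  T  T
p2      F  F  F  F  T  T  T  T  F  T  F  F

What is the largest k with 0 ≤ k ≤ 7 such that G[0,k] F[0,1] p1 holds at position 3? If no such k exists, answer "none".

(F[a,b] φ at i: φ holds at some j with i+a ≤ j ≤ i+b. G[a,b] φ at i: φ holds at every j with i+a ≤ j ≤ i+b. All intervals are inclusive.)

3

F[0,1] p1 must hold from j=3 onward; find where it first fails.
  j=3: holds
  j=4: holds
  j=5: holds
  j=6: holds
  j=7: fails
Holds on [3,6], so largest k = 3.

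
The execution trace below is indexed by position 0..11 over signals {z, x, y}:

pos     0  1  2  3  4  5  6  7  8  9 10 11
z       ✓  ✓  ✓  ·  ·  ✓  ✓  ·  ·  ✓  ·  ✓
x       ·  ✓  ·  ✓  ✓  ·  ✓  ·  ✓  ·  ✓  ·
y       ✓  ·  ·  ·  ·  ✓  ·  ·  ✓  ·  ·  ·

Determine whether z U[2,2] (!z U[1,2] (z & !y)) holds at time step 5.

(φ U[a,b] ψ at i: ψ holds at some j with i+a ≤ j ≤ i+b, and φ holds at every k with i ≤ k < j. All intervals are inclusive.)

True

Need some j in [7,7] with (!z U[1,2] (z & !y)), and z at every k in [5,j-1].
  j=7: (!z U[1,2] (z & !y)) holds; z holds at every k in [5,6] → satisfied.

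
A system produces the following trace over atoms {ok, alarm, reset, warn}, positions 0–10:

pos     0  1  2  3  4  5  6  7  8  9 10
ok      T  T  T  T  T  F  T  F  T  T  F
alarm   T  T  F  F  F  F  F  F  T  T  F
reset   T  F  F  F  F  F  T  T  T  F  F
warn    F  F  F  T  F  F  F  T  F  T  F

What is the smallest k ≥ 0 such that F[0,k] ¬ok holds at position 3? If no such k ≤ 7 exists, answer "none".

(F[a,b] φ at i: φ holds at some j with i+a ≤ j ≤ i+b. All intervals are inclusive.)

2

Scan j = 3,4,… for ¬ok:
  j=3: fails
  j=4: fails
  j=5: holds
First hit at j=5, so smallest k = 5-3 = 2.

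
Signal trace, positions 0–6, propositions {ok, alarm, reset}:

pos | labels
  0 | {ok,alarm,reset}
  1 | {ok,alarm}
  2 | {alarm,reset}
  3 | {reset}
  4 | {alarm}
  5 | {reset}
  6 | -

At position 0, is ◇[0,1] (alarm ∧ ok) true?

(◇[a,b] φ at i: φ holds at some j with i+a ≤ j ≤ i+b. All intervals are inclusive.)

Holds

Check (alarm ∧ ok) at each j in [0,1]:
  j=0: true
  j=1: true
Found at j=0 → formula holds.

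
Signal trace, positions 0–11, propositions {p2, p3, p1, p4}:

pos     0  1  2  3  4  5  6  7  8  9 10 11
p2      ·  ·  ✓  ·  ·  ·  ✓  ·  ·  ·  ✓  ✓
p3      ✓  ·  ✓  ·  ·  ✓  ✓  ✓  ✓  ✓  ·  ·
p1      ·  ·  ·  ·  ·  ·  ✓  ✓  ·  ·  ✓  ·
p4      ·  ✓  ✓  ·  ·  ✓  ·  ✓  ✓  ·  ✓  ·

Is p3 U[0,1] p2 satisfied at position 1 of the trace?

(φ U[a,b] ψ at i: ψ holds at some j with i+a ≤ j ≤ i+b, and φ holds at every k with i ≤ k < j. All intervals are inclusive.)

Need some j in [1,2] with p2, and p3 at every k in [1,j-1].
  j=1: p2 false.
  j=2: p2 holds, but p3 fails at k=1 → not this j.
No j in the window works → until fails.

No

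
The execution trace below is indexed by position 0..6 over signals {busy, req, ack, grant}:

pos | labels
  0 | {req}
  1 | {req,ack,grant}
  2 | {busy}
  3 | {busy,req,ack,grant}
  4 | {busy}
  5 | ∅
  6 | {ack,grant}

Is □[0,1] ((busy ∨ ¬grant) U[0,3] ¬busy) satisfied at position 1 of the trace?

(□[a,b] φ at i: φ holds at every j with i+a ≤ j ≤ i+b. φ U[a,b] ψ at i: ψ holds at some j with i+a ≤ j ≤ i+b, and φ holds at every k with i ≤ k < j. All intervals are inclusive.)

Check ((busy ∨ ¬grant) U[0,3] ¬busy) at every j in [1,2]:
  j=1: holds
  j=2: holds
All positions satisfy it → formula holds.

True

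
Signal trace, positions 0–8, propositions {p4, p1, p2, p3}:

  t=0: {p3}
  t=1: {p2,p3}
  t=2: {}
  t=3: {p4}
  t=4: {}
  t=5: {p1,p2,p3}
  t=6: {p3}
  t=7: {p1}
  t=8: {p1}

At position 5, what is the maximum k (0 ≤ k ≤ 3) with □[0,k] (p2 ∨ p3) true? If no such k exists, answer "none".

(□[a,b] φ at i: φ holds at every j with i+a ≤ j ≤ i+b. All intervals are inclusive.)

(p2 ∨ p3) must hold from j=5 onward; find where it first fails.
  j=5: holds
  j=6: holds
  j=7: fails
Holds on [5,6], so largest k = 1.

1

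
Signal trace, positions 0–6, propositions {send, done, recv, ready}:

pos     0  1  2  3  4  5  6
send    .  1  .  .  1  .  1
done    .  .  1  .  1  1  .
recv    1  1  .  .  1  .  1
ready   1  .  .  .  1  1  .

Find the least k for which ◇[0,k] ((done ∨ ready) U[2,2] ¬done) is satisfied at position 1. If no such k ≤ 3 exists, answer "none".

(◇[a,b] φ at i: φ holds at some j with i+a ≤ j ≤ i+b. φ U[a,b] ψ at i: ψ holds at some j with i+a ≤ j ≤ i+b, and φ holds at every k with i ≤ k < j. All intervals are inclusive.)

Scan j = 1,2,… for ((done ∨ ready) U[2,2] ¬done):
  j=1: fails
  j=2: fails
  j=3: fails
  j=4: holds
First hit at j=4, so smallest k = 4-1 = 3.

3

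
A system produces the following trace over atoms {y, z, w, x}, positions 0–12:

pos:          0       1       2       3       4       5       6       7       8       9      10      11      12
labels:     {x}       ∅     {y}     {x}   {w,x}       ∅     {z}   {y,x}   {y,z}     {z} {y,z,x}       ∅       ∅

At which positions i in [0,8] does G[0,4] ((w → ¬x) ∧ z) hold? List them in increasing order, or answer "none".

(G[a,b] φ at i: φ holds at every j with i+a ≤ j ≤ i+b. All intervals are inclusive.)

none

Evaluate at each i in [0,8]:
  i=0: ✗ (fails at j=0)
  i=1: ✗ (fails at j=1)
  i=2: ✗ (fails at j=2)
  i=3: ✗ (fails at j=3)
  i=4: ✗ (fails at j=4)
  i=5: ✗ (fails at j=5)
  i=6: ✗ (fails at j=7)
  i=7: ✗ (fails at j=7)
  i=8: ✗ (fails at j=11)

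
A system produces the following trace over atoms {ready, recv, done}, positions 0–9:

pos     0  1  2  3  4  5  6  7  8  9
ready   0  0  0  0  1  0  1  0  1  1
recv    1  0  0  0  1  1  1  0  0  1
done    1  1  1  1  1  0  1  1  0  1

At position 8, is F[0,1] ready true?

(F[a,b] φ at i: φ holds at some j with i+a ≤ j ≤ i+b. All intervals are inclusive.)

True

Check ready at each j in [8,9]:
  j=8: true
  j=9: true
Found at j=8 → formula holds.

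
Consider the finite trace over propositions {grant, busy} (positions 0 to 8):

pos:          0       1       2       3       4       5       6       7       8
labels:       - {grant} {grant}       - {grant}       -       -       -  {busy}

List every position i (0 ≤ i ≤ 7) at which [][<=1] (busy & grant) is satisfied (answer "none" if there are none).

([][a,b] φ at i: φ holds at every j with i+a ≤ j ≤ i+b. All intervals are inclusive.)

Evaluate at each i in [0,7]:
  i=0: ✗ (fails at j=0)
  i=1: ✗ (fails at j=1)
  i=2: ✗ (fails at j=2)
  i=3: ✗ (fails at j=3)
  i=4: ✗ (fails at j=4)
  i=5: ✗ (fails at j=5)
  i=6: ✗ (fails at j=6)
  i=7: ✗ (fails at j=7)

none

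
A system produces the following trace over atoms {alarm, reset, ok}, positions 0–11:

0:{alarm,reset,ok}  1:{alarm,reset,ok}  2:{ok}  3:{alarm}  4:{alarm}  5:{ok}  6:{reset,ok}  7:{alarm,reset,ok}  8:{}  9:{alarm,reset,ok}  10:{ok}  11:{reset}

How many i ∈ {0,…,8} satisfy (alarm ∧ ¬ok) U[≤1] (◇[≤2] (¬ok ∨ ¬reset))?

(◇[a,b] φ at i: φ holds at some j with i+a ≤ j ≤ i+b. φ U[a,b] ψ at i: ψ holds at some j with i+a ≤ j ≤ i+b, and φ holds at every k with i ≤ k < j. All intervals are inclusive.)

9

Evaluate at each i in [0,8]:
  i=0: ✓ (rhs at j=0)
  i=1: ✓ (rhs at j=1)
  i=2: ✓ (rhs at j=2)
  i=3: ✓ (rhs at j=3)
  i=4: ✓ (rhs at j=4)
  i=5: ✓ (rhs at j=5)
  i=6: ✓ (rhs at j=6)
  i=7: ✓ (rhs at j=7)
  i=8: ✓ (rhs at j=8)
Positions where it holds: {0, 1, 2, 3, 4, 5, 6, 7, 8} → 9.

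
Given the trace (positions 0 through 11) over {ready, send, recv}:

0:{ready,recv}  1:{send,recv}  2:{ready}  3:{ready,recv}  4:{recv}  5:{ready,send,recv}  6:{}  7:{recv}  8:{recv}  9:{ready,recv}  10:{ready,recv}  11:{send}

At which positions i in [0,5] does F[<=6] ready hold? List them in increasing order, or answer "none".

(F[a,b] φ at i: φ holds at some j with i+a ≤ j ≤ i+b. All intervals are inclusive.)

Evaluate at each i in [0,5]:
  i=0: ✓ (witness j=0)
  i=1: ✓ (witness j=2)
  i=2: ✓ (witness j=2)
  i=3: ✓ (witness j=3)
  i=4: ✓ (witness j=5)
  i=5: ✓ (witness j=5)

0, 1, 2, 3, 4, 5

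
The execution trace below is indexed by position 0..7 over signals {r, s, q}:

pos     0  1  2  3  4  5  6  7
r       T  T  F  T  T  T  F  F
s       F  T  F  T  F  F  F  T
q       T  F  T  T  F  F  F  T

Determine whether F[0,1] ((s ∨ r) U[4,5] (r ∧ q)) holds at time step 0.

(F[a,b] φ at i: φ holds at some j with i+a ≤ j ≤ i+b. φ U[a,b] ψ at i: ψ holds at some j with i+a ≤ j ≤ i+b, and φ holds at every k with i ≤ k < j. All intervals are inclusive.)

Check ((s ∨ r) U[4,5] (r ∧ q)) at each j in [0,1]:
  j=0: fails
  j=1: fails
No position in the window satisfies it → formula fails.

False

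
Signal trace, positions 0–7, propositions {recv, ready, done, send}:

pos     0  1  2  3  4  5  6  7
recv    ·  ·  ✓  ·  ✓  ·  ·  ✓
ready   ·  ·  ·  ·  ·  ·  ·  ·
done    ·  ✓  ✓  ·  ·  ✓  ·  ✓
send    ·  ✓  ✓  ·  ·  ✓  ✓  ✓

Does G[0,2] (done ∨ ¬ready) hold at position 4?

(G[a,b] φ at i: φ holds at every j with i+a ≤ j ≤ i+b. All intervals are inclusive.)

True

Check (done ∨ ¬ready) at every j in [4,6]:
  j=4: true
  j=5: true
  j=6: true
All positions satisfy it → formula holds.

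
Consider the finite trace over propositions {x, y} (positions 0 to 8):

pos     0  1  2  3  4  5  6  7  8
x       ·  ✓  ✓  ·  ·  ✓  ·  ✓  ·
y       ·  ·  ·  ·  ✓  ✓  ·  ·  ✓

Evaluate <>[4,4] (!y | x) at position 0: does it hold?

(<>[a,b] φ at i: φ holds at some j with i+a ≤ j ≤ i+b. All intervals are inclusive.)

False

Check (!y | x) at each j in [4,4]:
  j=4: false
No position in the window satisfies it → formula fails.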